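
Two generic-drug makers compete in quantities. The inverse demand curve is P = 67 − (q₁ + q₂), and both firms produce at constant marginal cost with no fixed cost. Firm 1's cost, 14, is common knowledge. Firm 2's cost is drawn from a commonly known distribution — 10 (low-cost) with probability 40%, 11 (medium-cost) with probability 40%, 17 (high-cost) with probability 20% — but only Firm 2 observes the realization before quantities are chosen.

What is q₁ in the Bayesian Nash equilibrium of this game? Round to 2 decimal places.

16.93

Firm 2 with cost c maximizes (67 − (q₁+q₂) − c)·q₂, giving q₂(c) = (67 − c − q₁)/2.
E[c₂] = 0.4·10 + 0.4·11 + 0.2·17 = 11.8
Firm 1's FOC against E[q₂] yields q₁ = (67 − 2·14 + E[c₂])/3 = (67 − 28 + 11.8)/3 = 16.9333.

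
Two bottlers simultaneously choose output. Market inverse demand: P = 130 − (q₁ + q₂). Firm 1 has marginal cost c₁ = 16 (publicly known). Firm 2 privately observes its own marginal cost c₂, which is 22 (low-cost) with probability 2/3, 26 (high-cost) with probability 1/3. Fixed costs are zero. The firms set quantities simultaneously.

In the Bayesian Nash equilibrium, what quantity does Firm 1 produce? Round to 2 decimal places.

Type-c best response for Firm 2: q₂(c) = (130 − c)/2 − q₁/2.
Firm 1 maximizes expected profit; its first-order condition is 130 − 2q₁ − E[q₂] − 16 = 0.
Substituting E[q₂] and solving: E[c₂] = 23.3333, so q₁ = (130 − 2·16 + 23.3333)/3 = 40.4444.

40.44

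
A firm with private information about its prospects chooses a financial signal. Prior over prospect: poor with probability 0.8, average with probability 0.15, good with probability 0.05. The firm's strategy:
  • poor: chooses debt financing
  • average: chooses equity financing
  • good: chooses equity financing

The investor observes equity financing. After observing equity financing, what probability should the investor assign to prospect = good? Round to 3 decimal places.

0.250

P(equity financing) = 0.8·0 + 0.15·1 + 0.05·1 = 0.2
P(good | equity financing) = (0.05·1) / 0.2 = 0.05 / 0.2 = 0.25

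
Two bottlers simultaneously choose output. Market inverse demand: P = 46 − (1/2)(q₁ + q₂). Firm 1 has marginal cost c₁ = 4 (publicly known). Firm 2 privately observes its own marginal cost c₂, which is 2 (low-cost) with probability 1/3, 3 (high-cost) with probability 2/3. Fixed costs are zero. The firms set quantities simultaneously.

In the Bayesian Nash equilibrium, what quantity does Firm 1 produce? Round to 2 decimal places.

27.11

Type-c best response for Firm 2: q₂(c) = (46 − c) − q₁/2.
Firm 1 maximizes expected profit; its first-order condition is 46 − q₁ − (1/2)E[q₂] − 4 = 0.
Substituting E[q₂] and solving: E[c₂] = 2.66667, so q₁ = (46 − 2·4 + 2.66667)/(3/2) = 27.1111.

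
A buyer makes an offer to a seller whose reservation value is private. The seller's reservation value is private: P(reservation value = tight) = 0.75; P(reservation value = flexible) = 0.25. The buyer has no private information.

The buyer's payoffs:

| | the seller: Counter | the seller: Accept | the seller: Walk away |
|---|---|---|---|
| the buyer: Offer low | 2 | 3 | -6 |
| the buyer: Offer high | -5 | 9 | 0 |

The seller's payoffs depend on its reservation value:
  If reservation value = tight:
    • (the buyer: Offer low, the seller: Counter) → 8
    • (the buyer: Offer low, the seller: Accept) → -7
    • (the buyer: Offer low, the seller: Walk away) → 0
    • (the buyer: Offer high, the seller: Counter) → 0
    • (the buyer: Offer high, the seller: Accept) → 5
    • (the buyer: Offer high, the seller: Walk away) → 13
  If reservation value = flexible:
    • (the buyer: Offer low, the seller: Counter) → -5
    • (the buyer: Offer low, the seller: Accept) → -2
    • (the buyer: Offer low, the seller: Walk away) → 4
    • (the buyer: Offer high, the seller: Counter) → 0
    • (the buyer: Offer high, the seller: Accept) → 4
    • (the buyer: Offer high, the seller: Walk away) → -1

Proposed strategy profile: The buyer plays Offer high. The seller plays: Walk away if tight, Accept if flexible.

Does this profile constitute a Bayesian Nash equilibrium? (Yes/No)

Yes

A profile is a BNE iff every type of every player is best-responding given beliefs about the other side.
The buyer plays Offer high: E[Offer high] = 0.75·(0) + 0.25·(9) = 2.25; E[Offer low] = -3.75. Best-responding. ✓
The seller (reservation value tight), facing Offer high: Counter gives 0, Accept gives 5, Walk away gives 13. Proposed Walk away is best. ✓
The seller (reservation value flexible), facing Offer high: Counter gives 0, Accept gives 4, Walk away gives -1. Proposed Accept is best. ✓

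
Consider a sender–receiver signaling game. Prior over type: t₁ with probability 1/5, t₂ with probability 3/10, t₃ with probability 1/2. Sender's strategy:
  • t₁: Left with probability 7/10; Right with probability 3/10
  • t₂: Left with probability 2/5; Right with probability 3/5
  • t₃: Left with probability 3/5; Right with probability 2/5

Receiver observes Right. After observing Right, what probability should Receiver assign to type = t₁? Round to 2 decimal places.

0.14

Apply Bayes' rule using the sender's strategy as the likelihood.
P(Right) = (1/5)·(3/10) + (3/10)·(3/5) + (1/2)·(2/5) = 11/25
P(t₁ | Right) = ((1/5)·(3/10)) / (11/25) = (3/50) / (11/25) = 3/22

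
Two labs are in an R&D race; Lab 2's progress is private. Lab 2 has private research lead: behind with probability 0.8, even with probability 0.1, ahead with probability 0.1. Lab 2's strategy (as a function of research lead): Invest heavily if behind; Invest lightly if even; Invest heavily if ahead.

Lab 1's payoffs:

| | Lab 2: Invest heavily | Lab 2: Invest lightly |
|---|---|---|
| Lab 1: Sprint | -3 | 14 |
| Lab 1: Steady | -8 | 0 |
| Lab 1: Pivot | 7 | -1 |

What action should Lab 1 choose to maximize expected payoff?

Pivot

Compute Lab 1's expected payoff for each action, taking the expectation over Lab 2's type.
E[Sprint] = 0.8·(-3) + 0.1·(14) + 0.1·(-3) = -1.3
E[Steady] = 0.8·(-8) + 0.1·(0) + 0.1·(-8) = -7.2
E[Pivot] = 0.8·(7) + 0.1·(-1) + 0.1·(7) = 6.2
Best response: Pivot (6.2 is the largest).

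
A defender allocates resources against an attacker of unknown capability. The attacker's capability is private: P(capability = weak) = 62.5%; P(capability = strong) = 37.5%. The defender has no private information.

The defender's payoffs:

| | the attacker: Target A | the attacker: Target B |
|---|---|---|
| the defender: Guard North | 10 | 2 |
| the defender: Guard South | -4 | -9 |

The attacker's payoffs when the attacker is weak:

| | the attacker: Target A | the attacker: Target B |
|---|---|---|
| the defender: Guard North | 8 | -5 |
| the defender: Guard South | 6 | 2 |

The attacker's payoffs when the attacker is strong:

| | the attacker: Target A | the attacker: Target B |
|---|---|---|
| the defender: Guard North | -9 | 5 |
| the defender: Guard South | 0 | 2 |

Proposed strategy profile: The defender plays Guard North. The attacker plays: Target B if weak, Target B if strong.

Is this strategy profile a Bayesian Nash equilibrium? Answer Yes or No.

No

A profile is a BNE iff every type of every player is best-responding given beliefs about the other side.
The defender plays Guard North: E[Guard North] = 0.625·(2) + 0.375·(2) = 2; E[Guard South] = -9. Best-responding. ✓
The attacker (capability weak), facing Guard North: Target A gives 8, Target B gives -5. Proposed Target B is not best — profitable deviation exists. ✗
The attacker (capability strong), facing Guard North: Target A gives -9, Target B gives 5. Proposed Target B is best. ✓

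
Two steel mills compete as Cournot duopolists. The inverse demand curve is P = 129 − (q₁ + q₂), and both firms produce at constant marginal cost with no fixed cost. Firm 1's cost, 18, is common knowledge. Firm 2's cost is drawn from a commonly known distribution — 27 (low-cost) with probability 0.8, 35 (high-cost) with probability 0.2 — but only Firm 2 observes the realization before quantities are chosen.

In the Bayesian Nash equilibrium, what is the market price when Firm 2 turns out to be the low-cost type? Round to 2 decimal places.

Each type of Firm 2 best-responds to q₁; Firm 1 best-responds to the expected q₂ over Firm 2's types.
Firm 2 with cost c maximizes (129 − (q₁+q₂) − c)·q₂, giving q₂(c) = (129 − c − q₁)/2.
E[c₂] = 0.8·27 + 0.2·35 = 28.6
Firm 1's FOC against E[q₂] yields q₁ = (129 − 2·18 + E[c₂])/3 = (129 − 36 + 28.6)/3 = 40.5333.
q₂(low-cost) = 30.7333, so P = 129 − (40.5333 + 30.7333) = 57.7333.

57.73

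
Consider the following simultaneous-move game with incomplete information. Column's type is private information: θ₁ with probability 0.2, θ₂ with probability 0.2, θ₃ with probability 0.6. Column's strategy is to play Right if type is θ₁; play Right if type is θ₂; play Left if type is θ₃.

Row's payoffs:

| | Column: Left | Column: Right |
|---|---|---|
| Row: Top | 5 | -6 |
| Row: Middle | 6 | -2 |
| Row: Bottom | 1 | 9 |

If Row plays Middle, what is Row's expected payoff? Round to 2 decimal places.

2.80

Take the expectation over Column's type, weighting each type's action by its prior probability.
E[Middle] = 0.2·(-2) + 0.2·(-2) + 0.6·6 = (-0.4) + (-0.4) + 3.6 = 2.8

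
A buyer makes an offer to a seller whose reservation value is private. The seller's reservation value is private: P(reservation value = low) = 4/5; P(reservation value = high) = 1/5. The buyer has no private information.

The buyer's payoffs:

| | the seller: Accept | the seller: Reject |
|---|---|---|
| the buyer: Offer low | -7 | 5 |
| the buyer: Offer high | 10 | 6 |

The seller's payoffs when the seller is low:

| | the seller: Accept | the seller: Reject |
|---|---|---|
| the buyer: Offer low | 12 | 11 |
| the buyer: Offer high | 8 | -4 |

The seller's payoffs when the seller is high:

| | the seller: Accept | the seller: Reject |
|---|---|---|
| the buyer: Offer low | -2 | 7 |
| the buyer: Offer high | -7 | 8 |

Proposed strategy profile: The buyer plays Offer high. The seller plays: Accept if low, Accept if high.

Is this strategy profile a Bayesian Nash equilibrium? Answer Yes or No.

No

A profile is a BNE iff every type of every player is best-responding given beliefs about the other side.
The buyer plays Offer high: E[Offer high] = 4/5·(10) + 1/5·(10) = 10; E[Offer low] = -7. Best-responding. ✓
The seller (reservation value low), facing Offer high: Accept gives 8, Reject gives -4. Proposed Accept is best. ✓
The seller (reservation value high), facing Offer high: Accept gives -7, Reject gives 8. Proposed Accept is not best — profitable deviation exists. ✗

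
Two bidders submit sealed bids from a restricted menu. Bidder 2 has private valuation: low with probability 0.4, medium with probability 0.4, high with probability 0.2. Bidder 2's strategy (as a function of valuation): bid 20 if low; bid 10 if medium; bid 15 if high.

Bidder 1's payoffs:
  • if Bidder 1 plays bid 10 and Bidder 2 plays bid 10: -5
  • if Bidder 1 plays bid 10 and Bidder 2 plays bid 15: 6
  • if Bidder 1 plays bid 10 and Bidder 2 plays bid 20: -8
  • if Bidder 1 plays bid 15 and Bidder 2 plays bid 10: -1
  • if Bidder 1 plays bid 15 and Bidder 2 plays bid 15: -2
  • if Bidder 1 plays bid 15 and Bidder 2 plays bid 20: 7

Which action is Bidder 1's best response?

bid 15

Compute Bidder 1's expected payoff for each action, taking the expectation over Bidder 2's type.
E[bid 10] = 0.4·(-8) + 0.4·(-5) + 0.2·(6) = -4
E[bid 15] = 0.4·(7) + 0.4·(-1) + 0.2·(-2) = 2
Best response: bid 15 (2 is the largest).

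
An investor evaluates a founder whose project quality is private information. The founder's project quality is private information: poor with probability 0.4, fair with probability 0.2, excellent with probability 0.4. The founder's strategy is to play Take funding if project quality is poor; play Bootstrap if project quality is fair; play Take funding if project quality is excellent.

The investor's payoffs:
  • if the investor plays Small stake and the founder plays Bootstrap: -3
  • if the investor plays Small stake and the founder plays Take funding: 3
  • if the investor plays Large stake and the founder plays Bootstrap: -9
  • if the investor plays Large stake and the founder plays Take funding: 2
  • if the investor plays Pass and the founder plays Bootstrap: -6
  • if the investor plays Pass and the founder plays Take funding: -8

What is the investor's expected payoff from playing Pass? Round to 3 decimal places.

-7.600

E[Pass] = 0.4·(-8) + 0.2·(-6) + 0.4·(-8) = (-3.2) + (-1.2) + (-3.2) = -7.6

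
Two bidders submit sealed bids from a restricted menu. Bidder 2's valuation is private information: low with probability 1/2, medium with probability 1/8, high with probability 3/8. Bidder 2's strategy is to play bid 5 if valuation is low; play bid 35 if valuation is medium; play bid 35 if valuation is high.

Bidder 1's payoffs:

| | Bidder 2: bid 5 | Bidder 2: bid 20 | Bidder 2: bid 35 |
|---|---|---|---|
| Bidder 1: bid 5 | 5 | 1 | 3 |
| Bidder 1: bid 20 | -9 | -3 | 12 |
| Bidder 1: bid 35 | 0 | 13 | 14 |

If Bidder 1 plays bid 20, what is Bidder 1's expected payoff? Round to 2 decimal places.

E[bid 20] = 1/2·(-9) + 1/8·12 + 3/8·12 = (-9/2) + 3/2 + 9/2 = 3/2

1.50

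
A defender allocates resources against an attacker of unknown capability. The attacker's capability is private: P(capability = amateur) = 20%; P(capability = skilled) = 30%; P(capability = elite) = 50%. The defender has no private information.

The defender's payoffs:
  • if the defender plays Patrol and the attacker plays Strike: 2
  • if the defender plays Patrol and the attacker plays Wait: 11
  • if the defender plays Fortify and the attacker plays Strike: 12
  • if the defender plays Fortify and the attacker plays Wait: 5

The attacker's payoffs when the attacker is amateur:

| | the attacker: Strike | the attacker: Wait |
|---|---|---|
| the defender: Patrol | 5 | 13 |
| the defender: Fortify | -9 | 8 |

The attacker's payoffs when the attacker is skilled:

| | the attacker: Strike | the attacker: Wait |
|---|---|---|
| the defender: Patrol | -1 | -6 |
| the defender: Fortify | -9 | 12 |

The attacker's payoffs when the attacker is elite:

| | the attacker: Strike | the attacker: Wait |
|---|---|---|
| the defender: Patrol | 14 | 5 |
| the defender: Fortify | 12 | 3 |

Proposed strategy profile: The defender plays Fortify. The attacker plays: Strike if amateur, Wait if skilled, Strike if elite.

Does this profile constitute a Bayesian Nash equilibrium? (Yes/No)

No

The defender plays Fortify: E[Fortify] = 0.2·(12) + 0.3·(5) + 0.5·(12) = 9.9; E[Patrol] = 4.7. Best-responding. ✓
The attacker (capability amateur), facing Fortify: Strike gives -9, Wait gives 8. Proposed Strike is not best — profitable deviation exists. ✗
The attacker (capability skilled), facing Fortify: Strike gives -9, Wait gives 12. Proposed Wait is best. ✓
The attacker (capability elite), facing Fortify: Strike gives 12, Wait gives 3. Proposed Strike is best. ✓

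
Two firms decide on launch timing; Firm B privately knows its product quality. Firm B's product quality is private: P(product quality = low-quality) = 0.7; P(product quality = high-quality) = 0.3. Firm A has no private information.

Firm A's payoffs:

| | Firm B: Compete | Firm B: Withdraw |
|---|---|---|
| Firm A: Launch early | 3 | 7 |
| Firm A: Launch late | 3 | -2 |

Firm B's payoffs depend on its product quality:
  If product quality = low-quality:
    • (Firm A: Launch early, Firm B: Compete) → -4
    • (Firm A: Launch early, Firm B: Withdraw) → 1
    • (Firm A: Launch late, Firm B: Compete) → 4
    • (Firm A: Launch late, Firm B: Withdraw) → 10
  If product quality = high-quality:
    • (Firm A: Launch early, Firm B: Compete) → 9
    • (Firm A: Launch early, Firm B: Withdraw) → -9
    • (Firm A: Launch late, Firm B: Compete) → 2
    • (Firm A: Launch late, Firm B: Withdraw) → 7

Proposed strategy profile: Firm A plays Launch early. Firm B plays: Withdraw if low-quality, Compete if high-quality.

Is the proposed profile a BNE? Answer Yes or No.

Yes

Firm A plays Launch early: E[Launch early] = 0.7·(7) + 0.3·(3) = 5.8; E[Launch late] = -0.5. Best-responding. ✓
Firm B (product quality low-quality), facing Launch early: Compete gives -4, Withdraw gives 1. Proposed Withdraw is best. ✓
Firm B (product quality high-quality), facing Launch early: Compete gives 9, Withdraw gives -9. Proposed Compete is best. ✓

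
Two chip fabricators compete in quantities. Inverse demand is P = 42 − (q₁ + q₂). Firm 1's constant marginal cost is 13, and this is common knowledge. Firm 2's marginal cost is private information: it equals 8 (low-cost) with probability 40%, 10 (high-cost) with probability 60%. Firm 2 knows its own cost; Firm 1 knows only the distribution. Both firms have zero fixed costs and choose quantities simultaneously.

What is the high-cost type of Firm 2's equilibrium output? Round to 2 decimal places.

Type-c best response for Firm 2: q₂(c) = (42 − c)/2 − q₁/2.
Firm 1 maximizes expected profit; its first-order condition is 42 − 2q₁ − E[q₂] − 13 = 0.
Substituting E[q₂] and solving: E[c₂] = 9.2, so q₁ = (42 − 2·13 + 9.2)/3 = 8.4.
q₂(high-cost) = (42 − 10 − 8.4)/2 = 11.8.

11.80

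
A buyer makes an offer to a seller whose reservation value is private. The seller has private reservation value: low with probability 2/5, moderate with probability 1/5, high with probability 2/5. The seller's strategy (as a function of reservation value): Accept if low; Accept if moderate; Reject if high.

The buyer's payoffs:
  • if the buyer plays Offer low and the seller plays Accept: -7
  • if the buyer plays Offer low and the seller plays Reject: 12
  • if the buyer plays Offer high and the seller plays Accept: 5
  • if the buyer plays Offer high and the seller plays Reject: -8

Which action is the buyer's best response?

E[Offer low] = 2/5·(-7) + 1/5·(-7) + 2/5·(12) = 3/5
E[Offer high] = 2/5·(5) + 1/5·(5) + 2/5·(-8) = -1/5
Best response: Offer low (3/5 is the largest).

Offer low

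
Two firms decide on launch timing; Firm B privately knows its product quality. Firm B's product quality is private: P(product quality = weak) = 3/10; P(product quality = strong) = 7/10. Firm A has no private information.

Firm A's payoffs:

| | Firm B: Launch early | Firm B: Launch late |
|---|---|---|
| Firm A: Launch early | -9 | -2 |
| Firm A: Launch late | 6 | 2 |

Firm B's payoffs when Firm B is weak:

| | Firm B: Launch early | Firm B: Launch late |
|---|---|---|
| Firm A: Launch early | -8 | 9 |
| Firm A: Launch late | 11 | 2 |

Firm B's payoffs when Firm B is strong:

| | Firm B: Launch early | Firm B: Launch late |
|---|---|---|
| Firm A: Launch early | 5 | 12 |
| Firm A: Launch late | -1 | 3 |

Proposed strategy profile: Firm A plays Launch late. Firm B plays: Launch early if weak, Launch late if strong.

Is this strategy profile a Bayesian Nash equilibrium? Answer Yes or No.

A profile is a BNE iff every type of every player is best-responding given beliefs about the other side.
Firm A plays Launch late: E[Launch late] = 3/10·(6) + 7/10·(2) = 16/5; E[Launch early] = -41/10. Best-responding. ✓
Firm B (product quality weak), facing Launch late: Launch early gives 11, Launch late gives 2. Proposed Launch early is best. ✓
Firm B (product quality strong), facing Launch late: Launch early gives -1, Launch late gives 3. Proposed Launch late is best. ✓

Yes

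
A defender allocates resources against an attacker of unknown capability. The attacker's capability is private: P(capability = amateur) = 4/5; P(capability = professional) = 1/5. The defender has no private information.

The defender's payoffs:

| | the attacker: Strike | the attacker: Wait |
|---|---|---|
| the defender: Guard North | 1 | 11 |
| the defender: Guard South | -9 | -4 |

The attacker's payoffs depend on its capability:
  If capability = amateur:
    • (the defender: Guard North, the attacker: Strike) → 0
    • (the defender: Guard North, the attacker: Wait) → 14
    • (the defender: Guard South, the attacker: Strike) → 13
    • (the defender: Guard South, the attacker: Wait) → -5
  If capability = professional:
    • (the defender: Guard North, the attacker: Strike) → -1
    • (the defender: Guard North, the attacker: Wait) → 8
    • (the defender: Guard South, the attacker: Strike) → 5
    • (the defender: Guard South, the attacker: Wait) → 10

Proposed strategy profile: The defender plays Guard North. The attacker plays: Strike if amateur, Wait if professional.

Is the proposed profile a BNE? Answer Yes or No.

No

The defender plays Guard North: E[Guard North] = 4/5·(1) + 1/5·(11) = 3; E[Guard South] = -8. Best-responding. ✓
The attacker (capability amateur), facing Guard North: Strike gives 0, Wait gives 14. Proposed Strike is not best — profitable deviation exists. ✗
The attacker (capability professional), facing Guard North: Strike gives -1, Wait gives 8. Proposed Wait is best. ✓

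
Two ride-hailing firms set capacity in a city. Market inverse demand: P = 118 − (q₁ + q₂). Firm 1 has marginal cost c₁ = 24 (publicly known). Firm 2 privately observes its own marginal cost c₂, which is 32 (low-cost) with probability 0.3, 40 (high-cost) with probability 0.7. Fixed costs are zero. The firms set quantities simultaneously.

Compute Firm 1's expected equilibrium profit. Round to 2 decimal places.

1286.42

Firm 2 with cost c maximizes (118 − (q₁+q₂) − c)·q₂, giving q₂(c) = (118 − c − q₁)/2.
E[c₂] = 0.3·32 + 0.7·40 = 37.6
Firm 1's FOC against E[q₂] yields q₁ = (118 − 2·24 + E[c₂])/3 = (118 − 48 + 37.6)/3 = 35.8667.
E[P] = 118 − (q₁ + E[q₂]) = 59.8667; Firm 1's expected profit = (E[P] − 24)·q₁ = (59.8667 − 24)·35.8667 = 1286.42.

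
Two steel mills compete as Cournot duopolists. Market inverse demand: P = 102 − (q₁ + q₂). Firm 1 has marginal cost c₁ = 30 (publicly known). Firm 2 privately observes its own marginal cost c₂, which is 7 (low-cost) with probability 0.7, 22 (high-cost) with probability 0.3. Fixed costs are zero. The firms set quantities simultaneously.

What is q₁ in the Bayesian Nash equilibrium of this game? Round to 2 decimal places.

17.83

Type-c best response for Firm 2: q₂(c) = (102 − c)/2 − q₁/2.
Firm 1 maximizes expected profit; its first-order condition is 102 − 2q₁ − E[q₂] − 30 = 0.
Substituting E[q₂] and solving: E[c₂] = 11.5, so q₁ = (102 − 2·30 + 11.5)/3 = 17.8333.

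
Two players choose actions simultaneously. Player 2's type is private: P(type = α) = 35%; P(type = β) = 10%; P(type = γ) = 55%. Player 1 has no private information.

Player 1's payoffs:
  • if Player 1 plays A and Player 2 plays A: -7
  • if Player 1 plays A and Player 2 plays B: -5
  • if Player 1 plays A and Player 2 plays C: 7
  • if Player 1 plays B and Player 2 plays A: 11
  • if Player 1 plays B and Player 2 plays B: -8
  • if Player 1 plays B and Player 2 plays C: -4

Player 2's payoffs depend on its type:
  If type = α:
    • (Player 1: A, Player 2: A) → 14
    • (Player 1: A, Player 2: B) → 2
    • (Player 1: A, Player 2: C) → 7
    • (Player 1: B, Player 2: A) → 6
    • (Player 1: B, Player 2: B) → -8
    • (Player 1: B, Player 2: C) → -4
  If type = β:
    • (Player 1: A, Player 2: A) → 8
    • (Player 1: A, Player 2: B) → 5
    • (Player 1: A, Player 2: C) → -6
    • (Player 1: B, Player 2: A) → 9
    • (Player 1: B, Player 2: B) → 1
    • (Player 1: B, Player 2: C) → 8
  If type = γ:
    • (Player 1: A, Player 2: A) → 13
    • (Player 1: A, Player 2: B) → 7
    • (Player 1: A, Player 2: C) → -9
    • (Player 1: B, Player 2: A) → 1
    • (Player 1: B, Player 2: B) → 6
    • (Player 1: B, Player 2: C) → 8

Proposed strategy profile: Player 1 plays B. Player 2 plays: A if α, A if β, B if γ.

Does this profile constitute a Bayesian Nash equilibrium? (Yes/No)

Player 1 plays B: E[B] = 0.35·(11) + 0.1·(11) + 0.55·(-8) = 0.55; E[A] = -5.9. Best-responding. ✓
Player 2 (type α), facing B: A gives 6, B gives -8, C gives -4. Proposed A is best. ✓
Player 2 (type β), facing B: A gives 9, B gives 1, C gives 8. Proposed A is best. ✓
Player 2 (type γ), facing B: A gives 1, B gives 6, C gives 8. Proposed B is not best — profitable deviation exists. ✗

No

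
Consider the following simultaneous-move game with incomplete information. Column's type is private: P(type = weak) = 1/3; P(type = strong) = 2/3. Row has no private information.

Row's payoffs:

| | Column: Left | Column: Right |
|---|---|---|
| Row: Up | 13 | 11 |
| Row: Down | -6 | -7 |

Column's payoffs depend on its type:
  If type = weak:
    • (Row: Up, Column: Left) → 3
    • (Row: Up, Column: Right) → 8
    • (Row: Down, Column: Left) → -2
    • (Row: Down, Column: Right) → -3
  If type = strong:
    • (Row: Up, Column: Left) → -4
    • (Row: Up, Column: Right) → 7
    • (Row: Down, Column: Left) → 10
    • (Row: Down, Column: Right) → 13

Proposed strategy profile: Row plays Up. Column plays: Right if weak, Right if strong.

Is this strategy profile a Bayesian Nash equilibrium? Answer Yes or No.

Row plays Up: E[Up] = 1/3·(11) + 2/3·(11) = 11; E[Down] = -7. Best-responding. ✓
Column (type weak), facing Up: Left gives 3, Right gives 8. Proposed Right is best. ✓
Column (type strong), facing Up: Left gives -4, Right gives 7. Proposed Right is best. ✓

Yes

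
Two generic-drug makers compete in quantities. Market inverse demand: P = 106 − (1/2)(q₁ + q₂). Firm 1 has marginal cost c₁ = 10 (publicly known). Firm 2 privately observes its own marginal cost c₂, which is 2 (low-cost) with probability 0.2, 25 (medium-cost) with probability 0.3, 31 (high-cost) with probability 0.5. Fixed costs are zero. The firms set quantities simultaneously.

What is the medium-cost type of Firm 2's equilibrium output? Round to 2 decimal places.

44.53

Firm 2 with cost c maximizes (106 − (1/2)(q₁+q₂) − c)·q₂, giving q₂(c) = (106 − c − (1/2)q₁).
E[c₂] = 0.2·2 + 0.3·25 + 0.5·31 = 23.4
Firm 1's FOC against E[q₂] yields q₁ = (106 − 2·10 + E[c₂])/(3/2) = (106 − 20 + 23.4)/(3/2) = 72.9333.
q₂(medium-cost) = (106 − 25 − (1/2)·72.9333) = 44.5333.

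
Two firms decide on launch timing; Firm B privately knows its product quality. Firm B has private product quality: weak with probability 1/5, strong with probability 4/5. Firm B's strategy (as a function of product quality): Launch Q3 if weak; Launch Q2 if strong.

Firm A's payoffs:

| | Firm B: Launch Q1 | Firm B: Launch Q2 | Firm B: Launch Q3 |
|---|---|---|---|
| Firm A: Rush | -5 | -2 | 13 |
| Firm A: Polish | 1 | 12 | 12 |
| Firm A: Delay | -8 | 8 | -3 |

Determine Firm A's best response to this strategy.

Compute Firm A's expected payoff for each action, taking the expectation over Firm B's type.
E[Rush] = 1/5·(13) + 4/5·(-2) = 1
E[Polish] = 1/5·(12) + 4/5·(12) = 12
E[Delay] = 1/5·(-3) + 4/5·(8) = 29/5
Best response: Polish (12 is the largest).

Polish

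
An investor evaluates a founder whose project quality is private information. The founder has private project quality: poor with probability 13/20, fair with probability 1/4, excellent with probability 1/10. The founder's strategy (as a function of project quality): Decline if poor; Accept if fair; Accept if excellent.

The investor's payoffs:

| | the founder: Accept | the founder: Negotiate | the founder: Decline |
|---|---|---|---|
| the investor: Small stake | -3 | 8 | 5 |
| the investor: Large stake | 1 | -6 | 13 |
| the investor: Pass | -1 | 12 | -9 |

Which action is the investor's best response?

Large stake

E[Small stake] = 13/20·(5) + 1/4·(-3) + 1/10·(-3) = 11/5
E[Large stake] = 13/20·(13) + 1/4·(1) + 1/10·(1) = 44/5
E[Pass] = 13/20·(-9) + 1/4·(-1) + 1/10·(-1) = -31/5
Best response: Large stake (44/5 is the largest).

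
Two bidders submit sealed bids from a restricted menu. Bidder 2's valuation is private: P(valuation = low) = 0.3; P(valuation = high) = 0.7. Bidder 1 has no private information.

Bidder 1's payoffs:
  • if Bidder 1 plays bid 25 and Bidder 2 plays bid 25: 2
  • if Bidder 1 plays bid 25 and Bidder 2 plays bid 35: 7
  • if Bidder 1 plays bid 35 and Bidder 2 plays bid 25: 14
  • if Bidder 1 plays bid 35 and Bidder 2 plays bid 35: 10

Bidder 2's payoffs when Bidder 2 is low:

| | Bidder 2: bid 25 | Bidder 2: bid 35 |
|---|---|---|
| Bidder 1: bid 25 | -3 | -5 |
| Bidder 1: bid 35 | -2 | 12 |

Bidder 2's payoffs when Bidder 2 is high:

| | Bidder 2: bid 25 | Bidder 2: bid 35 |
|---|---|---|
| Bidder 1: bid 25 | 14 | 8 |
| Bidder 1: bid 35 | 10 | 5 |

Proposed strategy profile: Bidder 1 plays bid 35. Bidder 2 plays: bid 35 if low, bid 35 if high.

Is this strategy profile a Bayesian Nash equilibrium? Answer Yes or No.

A profile is a BNE iff every type of every player is best-responding given beliefs about the other side.
Bidder 1 plays bid 35: E[bid 35] = 0.3·(10) + 0.7·(10) = 10; E[bid 25] = 7. Best-responding. ✓
Bidder 2 (valuation low), facing bid 35: bid 25 gives -2, bid 35 gives 12. Proposed bid 35 is best. ✓
Bidder 2 (valuation high), facing bid 35: bid 25 gives 10, bid 35 gives 5. Proposed bid 35 is not best — profitable deviation exists. ✗

No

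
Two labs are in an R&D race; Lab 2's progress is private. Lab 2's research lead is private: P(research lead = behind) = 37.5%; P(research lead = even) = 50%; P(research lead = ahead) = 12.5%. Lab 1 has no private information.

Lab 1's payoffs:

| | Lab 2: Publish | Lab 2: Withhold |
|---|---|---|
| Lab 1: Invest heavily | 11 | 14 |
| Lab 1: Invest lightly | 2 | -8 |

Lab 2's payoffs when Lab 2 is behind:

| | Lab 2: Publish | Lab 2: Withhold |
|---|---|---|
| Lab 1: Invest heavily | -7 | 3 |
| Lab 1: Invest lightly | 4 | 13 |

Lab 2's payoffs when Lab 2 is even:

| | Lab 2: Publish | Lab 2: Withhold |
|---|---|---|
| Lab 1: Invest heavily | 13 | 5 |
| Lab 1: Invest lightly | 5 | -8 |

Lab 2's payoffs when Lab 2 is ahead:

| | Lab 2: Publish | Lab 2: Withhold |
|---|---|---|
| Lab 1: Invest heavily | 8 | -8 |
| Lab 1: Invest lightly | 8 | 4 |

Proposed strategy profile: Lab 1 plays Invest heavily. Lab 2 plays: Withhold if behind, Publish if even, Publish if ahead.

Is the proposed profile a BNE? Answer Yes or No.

Yes

Lab 1 plays Invest heavily: E[Invest heavily] = 0.375·(14) + 0.5·(11) + 0.125·(11) = 12.125; E[Invest lightly] = -1.75. Best-responding. ✓
Lab 2 (research lead behind), facing Invest heavily: Publish gives -7, Withhold gives 3. Proposed Withhold is best. ✓
Lab 2 (research lead even), facing Invest heavily: Publish gives 13, Withhold gives 5. Proposed Publish is best. ✓
Lab 2 (research lead ahead), facing Invest heavily: Publish gives 8, Withhold gives -8. Proposed Publish is best. ✓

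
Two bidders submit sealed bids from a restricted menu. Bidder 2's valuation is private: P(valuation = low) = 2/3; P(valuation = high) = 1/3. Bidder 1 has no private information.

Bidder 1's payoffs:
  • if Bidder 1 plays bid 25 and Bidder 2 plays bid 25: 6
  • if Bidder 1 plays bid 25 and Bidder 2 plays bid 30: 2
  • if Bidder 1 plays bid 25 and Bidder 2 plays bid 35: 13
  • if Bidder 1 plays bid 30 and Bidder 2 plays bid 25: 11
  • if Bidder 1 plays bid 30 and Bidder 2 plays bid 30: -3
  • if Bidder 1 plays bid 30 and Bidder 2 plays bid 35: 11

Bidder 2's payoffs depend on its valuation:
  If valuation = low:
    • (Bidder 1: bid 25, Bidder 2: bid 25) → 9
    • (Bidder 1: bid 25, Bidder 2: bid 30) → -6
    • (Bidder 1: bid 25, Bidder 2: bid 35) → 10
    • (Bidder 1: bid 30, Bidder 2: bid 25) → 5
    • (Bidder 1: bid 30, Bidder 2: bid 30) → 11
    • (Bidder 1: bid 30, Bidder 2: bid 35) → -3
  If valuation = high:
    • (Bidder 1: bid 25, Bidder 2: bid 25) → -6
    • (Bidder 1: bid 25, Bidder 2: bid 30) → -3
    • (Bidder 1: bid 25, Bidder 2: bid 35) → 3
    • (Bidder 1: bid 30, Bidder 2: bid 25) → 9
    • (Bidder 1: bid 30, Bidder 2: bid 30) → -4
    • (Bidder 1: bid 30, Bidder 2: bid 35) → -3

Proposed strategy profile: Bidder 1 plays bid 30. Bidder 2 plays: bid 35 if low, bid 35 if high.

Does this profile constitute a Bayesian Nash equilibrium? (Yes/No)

A profile is a BNE iff every type of every player is best-responding given beliefs about the other side.
Bidder 1 plays bid 30: E[bid 30] = 2/3·(11) + 1/3·(11) = 11; E[bid 25] = 13. Not best-responding. ✗
Bidder 2 (valuation low), facing bid 30: bid 25 gives 5, bid 30 gives 11, bid 35 gives -3. Proposed bid 35 is not best — profitable deviation exists. ✗
Bidder 2 (valuation high), facing bid 30: bid 25 gives 9, bid 30 gives -4, bid 35 gives -3. Proposed bid 35 is not best — profitable deviation exists. ✗

No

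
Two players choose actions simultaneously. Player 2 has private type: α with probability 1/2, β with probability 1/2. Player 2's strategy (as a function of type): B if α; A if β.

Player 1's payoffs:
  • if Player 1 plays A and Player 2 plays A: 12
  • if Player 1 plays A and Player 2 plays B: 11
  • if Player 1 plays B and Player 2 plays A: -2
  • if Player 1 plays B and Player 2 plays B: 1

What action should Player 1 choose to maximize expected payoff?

A

Compute Player 1's expected payoff for each action, taking the expectation over Player 2's type.
E[A] = 1/2·(11) + 1/2·(12) = 23/2
E[B] = 1/2·(1) + 1/2·(-2) = -1/2
Best response: A (23/2 is the largest).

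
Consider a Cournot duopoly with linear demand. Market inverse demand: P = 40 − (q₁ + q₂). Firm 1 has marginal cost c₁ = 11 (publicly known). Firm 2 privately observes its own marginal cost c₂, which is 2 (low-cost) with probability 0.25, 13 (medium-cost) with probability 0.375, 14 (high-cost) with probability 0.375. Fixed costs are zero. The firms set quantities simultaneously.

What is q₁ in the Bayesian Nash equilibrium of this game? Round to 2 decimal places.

9.54

Type-c best response for Firm 2: q₂(c) = (40 − c)/2 − q₁/2.
Firm 1 maximizes expected profit; its first-order condition is 40 − 2q₁ − E[q₂] − 11 = 0.
Substituting E[q₂] and solving: E[c₂] = 10.625, so q₁ = (40 − 2·11 + 10.625)/3 = 9.54167.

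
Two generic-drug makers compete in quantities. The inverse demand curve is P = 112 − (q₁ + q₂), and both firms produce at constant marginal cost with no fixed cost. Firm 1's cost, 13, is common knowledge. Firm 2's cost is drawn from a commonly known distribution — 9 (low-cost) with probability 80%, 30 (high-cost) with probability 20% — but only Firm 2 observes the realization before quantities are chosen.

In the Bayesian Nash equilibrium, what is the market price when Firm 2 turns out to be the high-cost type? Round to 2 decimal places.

54.47

Type-c best response for Firm 2: q₂(c) = (112 − c)/2 − q₁/2.
Firm 1 maximizes expected profit; its first-order condition is 112 − 2q₁ − E[q₂] − 13 = 0.
Substituting E[q₂] and solving: E[c₂] = 13.2, so q₁ = (112 − 2·13 + 13.2)/3 = 33.0667.
q₂(high-cost) = 24.4667, so P = 112 − (33.0667 + 24.4667) = 54.4667.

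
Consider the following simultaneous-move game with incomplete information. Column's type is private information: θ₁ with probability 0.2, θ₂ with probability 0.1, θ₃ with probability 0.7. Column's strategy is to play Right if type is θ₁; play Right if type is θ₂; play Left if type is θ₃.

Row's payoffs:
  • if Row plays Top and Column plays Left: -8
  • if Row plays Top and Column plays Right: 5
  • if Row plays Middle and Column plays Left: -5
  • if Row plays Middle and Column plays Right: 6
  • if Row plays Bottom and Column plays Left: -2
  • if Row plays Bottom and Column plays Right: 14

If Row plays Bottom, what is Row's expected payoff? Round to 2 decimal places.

E[Bottom] = 0.2·14 + 0.1·14 + 0.7·(-2) = 2.8 + 1.4 + (-1.4) = 2.8

2.80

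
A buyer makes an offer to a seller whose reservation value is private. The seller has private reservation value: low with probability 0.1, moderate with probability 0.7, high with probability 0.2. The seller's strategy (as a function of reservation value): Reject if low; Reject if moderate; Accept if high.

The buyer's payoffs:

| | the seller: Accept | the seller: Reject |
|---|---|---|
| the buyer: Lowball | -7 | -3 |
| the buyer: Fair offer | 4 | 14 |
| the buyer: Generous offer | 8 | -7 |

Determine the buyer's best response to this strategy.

Fair offer

Compute the buyer's expected payoff for each action, taking the expectation over the seller's type.
E[Lowball] = 0.1·(-3) + 0.7·(-3) + 0.2·(-7) = -3.8
E[Fair offer] = 0.1·(14) + 0.7·(14) + 0.2·(4) = 12
E[Generous offer] = 0.1·(-7) + 0.7·(-7) + 0.2·(8) = -4
Best response: Fair offer (12 is the largest).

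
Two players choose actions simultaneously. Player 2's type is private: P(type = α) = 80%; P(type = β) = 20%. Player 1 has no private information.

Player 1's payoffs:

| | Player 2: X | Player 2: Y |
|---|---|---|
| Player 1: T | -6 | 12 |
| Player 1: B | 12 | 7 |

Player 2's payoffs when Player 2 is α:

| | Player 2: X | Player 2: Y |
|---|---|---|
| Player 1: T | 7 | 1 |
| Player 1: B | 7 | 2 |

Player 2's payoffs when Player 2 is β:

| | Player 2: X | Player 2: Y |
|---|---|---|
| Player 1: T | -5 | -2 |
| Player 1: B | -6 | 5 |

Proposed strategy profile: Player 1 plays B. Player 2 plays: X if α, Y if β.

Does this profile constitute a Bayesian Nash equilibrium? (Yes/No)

Player 1 plays B: E[B] = 0.8·(12) + 0.2·(7) = 11; E[T] = -2.4. Best-responding. ✓
Player 2 (type α), facing B: X gives 7, Y gives 2. Proposed X is best. ✓
Player 2 (type β), facing B: X gives -6, Y gives 5. Proposed Y is best. ✓

Yes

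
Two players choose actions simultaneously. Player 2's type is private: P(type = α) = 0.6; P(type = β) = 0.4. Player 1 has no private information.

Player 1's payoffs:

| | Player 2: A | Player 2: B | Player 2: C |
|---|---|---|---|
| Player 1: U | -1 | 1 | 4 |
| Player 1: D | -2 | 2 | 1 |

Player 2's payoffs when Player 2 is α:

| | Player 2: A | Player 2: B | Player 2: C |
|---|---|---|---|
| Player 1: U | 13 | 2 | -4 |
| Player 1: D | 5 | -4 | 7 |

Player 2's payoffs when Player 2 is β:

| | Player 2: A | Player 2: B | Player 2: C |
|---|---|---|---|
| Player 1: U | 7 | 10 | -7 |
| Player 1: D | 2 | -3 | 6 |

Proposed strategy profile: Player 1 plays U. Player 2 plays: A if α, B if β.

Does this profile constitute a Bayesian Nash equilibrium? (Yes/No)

Player 1 plays U: E[U] = 0.6·(-1) + 0.4·(1) = -0.2; E[D] = -0.4. Best-responding. ✓
Player 2 (type α), facing U: A gives 13, B gives 2, C gives -4. Proposed A is best. ✓
Player 2 (type β), facing U: A gives 7, B gives 10, C gives -7. Proposed B is best. ✓

Yes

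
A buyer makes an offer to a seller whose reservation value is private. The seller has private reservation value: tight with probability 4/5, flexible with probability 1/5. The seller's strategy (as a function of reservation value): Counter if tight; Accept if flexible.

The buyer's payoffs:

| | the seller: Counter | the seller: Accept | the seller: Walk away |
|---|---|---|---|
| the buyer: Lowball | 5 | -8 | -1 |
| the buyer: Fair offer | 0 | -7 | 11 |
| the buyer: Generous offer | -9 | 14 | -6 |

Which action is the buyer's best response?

E[Lowball] = 4/5·(5) + 1/5·(-8) = 12/5
E[Fair offer] = 4/5·(0) + 1/5·(-7) = -7/5
E[Generous offer] = 4/5·(-9) + 1/5·(14) = -22/5
Best response: Lowball (12/5 is the largest).

Lowball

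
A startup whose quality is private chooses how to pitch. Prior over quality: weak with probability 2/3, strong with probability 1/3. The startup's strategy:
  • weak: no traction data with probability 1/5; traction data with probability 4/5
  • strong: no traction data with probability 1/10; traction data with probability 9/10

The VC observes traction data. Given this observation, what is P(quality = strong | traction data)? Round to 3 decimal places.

P(traction data) = (2/3)·(4/5) + (1/3)·(9/10) = 5/6
P(strong | traction data) = ((1/3)·(9/10)) / (5/6) = (3/10) / (5/6) = 9/25

0.360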